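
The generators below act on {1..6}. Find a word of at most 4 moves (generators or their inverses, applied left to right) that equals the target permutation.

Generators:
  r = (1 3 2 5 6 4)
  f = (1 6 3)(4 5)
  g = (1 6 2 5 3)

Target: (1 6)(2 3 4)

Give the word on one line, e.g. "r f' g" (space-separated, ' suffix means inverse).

  after g: (1 6 2 5 3)
  after f: (1 3 6 2 4 5)
  after r': (2 6 3 5 4)
  after f: (1 6)(2 3 4)

g f r' f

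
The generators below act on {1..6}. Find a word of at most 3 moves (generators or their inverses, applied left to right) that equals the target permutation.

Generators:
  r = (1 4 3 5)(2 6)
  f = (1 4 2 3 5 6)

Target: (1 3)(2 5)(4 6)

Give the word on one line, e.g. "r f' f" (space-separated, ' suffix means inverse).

  after f: (1 4 2 3 5 6)
  after r: (1 3)(2 5)(4 6)

f r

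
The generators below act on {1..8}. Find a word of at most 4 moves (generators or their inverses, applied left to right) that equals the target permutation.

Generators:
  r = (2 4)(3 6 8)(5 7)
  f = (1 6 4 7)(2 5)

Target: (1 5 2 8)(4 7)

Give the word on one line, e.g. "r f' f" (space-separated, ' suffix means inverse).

r' f' r

  after r': (2 4)(3 8 6)(5 7)
  after f': (1 7 2 6 3 8)(4 5)
  after r: (1 5 2 8)(4 7)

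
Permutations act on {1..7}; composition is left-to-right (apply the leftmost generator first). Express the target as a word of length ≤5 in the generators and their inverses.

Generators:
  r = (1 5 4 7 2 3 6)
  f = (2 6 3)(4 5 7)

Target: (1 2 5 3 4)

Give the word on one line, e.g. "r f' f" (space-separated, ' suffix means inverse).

r' r' f

  after r': (1 6 3 2 7 4 5)
  after r': (1 3 7 5 6 2 4)
  after f: (1 2 5 3 4)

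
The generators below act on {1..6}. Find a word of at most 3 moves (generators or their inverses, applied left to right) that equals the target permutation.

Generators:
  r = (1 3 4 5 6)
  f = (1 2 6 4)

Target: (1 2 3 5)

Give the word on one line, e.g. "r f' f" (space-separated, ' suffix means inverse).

r' f' r

  after r': (1 6 5 4 3)
  after f': (1 2)(3 4)(5 6)
  after r: (1 2 3 5)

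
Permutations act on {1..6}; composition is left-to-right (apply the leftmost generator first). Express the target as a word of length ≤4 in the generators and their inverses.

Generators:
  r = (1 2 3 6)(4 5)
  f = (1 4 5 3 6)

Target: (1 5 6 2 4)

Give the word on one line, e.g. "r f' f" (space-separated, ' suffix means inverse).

  after r': (1 6 3 2)(4 5)
  after f: (2 4 3)
  after f: (1 4 6)(2 5 3)
  after r: (1 5 6 2 4)

r' f f r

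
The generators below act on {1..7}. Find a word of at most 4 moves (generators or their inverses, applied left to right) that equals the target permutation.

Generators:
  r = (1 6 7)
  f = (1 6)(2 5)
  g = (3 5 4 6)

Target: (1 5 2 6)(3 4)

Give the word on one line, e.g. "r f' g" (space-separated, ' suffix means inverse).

  after f': (1 6)(2 5)
  after g': (1 4 5 2 3 6)
  after g': (1 5 2 6)(3 4)

f' g' g'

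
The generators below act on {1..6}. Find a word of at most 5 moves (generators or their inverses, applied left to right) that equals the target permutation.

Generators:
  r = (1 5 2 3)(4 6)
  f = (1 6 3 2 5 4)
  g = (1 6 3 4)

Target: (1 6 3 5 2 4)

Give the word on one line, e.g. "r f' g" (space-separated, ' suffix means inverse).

g f' g

  after g: (1 6 3 4)
  after f': (2 3 5)
  after g: (1 6 3 5 2 4)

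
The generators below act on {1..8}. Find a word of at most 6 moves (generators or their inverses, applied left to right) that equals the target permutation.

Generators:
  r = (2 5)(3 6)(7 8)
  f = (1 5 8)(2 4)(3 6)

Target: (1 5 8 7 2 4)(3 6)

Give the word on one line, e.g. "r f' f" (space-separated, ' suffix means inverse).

  after f: (1 5 8)(2 4)(3 6)
  after r': (1 2 4 5 7 8)
  after f: (1 4 8 5 7)(3 6)
  after f: (1 2 4)(5 7)
  after r: (1 5 8 7 2 4)(3 6)

f r' f f r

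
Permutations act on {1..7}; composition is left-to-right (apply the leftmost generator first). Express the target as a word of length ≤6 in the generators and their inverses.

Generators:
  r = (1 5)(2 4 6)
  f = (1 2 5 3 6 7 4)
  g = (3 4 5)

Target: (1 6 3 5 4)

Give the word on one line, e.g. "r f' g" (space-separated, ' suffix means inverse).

g g r' g' r

  after g: (3 4 5)
  after g: (3 5 4)
  after r': (1 5 2 6 4 3)
  after g': (1 4 5 2 6 3)
  after r: (1 6 3 5 4)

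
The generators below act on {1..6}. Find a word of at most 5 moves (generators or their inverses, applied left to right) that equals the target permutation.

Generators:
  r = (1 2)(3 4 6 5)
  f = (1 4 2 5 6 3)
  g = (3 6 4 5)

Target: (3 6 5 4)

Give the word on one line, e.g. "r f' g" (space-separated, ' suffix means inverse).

  after r': (1 2)(3 5 6 4)
  after g: (1 2)(4 6 5)
  after g: (1 2)(3 6)
  after g: (1 2)(3 4 5)
  after r: (3 6 5 4)

r' g g g r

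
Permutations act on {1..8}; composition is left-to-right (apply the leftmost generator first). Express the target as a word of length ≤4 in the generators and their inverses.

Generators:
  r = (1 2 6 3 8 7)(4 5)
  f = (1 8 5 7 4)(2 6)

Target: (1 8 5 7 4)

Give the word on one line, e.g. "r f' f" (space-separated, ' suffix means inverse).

  after f': (1 4 7 5 8)(2 6)
  after f': (1 7 8 4 5)
  after f': (1 5 4 8 7)(2 6)
  after f': (1 8 5 7 4)

f' f' f' f'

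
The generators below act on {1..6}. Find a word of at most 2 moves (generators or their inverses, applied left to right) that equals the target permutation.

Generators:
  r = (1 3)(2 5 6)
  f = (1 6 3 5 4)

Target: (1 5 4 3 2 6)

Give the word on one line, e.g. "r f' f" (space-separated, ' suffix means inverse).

f r'

  after f: (1 6 3 5 4)
  after r': (1 5 4 3 2 6)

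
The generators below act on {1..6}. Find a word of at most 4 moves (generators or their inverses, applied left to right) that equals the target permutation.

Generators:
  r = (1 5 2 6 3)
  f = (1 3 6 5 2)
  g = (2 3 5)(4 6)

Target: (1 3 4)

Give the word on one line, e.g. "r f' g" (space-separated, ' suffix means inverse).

  after g': (2 5 3)(4 6)
  after f': (1 2 6 4 3 5)
  after f': (1 5 2 3 6 4)
  after g': (1 3 4)

g' f' f' g'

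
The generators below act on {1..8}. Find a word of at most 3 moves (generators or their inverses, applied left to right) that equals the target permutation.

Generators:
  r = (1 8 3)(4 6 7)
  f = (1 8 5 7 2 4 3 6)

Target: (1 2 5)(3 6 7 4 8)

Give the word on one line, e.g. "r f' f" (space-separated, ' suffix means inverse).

  after r': (1 3 8)(4 7 6)
  after f': (1 4 5 8 6 2 7 3)
  after f': (1 2 5)(3 6 7 4 8)

r' f' f'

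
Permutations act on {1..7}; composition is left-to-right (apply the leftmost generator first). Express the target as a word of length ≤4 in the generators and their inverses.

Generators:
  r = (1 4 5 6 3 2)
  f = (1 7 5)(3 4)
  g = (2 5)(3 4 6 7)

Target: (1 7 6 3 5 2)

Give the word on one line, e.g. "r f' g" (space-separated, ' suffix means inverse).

  after g': (2 5)(3 7 6 4)
  after f: (1 7 6 3 5 2)

g' f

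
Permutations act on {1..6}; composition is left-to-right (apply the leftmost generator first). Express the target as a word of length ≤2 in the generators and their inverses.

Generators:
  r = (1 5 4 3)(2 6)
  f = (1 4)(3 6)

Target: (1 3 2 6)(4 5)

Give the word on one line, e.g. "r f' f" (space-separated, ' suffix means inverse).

f r

  after f: (1 4)(3 6)
  after r: (1 3 2 6)(4 5)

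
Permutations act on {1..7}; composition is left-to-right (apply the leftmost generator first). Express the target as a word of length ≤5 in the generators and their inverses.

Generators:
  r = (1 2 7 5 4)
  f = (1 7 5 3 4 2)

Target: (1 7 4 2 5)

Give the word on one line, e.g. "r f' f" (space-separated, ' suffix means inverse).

  after r': (1 4 5 7 2)
  after r': (1 5 2 4 7)
  after r': (1 7 4 2 5)

r' r' r'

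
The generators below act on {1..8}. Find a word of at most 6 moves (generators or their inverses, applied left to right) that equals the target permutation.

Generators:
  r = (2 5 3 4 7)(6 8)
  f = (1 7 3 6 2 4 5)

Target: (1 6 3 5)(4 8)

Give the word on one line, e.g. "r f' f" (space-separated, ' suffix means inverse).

  after r': (2 7 4 3 5)(6 8)
  after f: (1 7 5 4 6 8 2 3)
  after r: (1 2 4 8 5 7 3)
  after f': (1 6 3 5)(4 8)

r' f r f'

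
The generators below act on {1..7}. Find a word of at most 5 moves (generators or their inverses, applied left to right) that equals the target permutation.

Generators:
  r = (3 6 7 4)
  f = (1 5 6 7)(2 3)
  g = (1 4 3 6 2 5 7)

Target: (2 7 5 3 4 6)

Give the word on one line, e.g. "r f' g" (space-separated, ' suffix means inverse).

  after f': (1 7 6 5)(2 3)
  after r: (1 4 3 2 6 5)
  after g': (2 3 6)(5 7)
  after r': (2 4 7 5 6)
  after r': (2 7 5 3 4 6)

f' r g' r' r'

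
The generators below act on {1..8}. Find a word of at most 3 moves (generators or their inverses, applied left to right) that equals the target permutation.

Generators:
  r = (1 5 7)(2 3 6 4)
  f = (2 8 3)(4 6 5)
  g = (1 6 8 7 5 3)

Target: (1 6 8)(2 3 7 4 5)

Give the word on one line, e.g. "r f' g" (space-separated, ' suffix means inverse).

g' g' f'

  after g': (1 3 5 7 8 6)
  after g': (1 5 8)(3 7 6)
  after f': (1 6 8)(2 3 7 4 5)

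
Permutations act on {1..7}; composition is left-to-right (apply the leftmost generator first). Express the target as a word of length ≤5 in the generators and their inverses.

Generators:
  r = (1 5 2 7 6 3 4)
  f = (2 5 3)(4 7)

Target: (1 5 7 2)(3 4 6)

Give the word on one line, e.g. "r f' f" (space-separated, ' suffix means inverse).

r' r' f'

  after r': (1 4 3 6 7 2 5)
  after r': (1 3 7 5 4 6 2)
  after f': (1 5 7 2)(3 4 6)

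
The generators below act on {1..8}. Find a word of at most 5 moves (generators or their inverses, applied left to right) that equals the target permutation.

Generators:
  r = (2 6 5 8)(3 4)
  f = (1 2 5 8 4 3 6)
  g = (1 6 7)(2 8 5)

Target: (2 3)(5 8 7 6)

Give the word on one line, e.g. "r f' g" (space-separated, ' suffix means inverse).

  after r: (2 6 5 8)(3 4)
  after f': (1 6 2 3 8)
  after g: (1 7)(2 3 5)(6 8)
  after g: (2 3)(5 8 7 6)

r f' g g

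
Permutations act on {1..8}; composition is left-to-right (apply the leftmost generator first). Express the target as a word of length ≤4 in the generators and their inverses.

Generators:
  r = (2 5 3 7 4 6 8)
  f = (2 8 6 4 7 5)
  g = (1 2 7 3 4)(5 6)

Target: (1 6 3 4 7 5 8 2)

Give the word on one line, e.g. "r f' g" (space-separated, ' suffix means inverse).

  after g': (1 4 3 7 2)(5 6)
  after r: (1 6 3 4 7 5 8 2)

g' r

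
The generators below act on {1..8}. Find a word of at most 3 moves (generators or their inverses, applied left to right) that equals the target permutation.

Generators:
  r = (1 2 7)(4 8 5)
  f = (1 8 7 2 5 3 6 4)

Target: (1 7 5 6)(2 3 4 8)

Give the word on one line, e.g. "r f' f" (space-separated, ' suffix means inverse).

  after f: (1 8 7 2 5 3 6 4)
  after f: (1 7 5 6)(2 3 4 8)

f f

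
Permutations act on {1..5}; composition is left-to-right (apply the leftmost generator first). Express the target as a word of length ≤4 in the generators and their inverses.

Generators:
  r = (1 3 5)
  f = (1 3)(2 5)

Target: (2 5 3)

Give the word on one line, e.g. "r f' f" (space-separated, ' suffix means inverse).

r' r' f

  after r': (1 5 3)
  after r': (1 3 5)
  after f: (2 5 3)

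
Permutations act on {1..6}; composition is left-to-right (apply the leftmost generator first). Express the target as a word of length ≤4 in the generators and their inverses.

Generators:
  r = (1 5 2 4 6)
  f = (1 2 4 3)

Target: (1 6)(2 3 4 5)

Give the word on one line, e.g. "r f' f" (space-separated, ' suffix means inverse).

  after f': (1 3 4 2)
  after f': (1 4)(2 3)
  after r: (1 6)(2 3 4 5)

f' f' r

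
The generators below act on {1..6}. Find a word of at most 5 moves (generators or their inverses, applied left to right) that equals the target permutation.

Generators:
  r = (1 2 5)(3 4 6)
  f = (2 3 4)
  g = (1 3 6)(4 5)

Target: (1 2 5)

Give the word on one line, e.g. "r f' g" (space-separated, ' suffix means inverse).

r g f' g' r'

  after r: (1 2 5)(3 4 6)
  after g: (1 2 4)(3 5)
  after f': (1 4)(2 3 5)
  after g': (1 5 2)(3 4 6)
  after r': (1 2 5)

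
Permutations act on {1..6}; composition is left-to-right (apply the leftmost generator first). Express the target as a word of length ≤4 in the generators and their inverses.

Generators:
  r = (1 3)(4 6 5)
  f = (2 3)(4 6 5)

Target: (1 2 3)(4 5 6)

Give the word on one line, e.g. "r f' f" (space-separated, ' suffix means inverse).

  after f: (2 3)(4 6 5)
  after f: (4 5 6)
  after r: (1 3)
  after f': (1 2 3)(4 5 6)

f f r f'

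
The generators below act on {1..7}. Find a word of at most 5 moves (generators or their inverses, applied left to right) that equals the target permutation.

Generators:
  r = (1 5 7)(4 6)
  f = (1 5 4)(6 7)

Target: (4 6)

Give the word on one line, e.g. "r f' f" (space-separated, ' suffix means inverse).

r r r

  after r: (1 5 7)(4 6)
  after r: (1 7 5)
  after r: (4 6)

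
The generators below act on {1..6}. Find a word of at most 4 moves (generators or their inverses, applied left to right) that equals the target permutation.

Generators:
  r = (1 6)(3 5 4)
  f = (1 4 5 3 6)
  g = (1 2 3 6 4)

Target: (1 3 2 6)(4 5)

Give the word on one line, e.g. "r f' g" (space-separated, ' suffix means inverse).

r f g' r

  after r: (1 6)(3 5 4)
  after f: (4 6)
  after g': (1 4 3 2)
  after r: (1 3 2 6)(4 5)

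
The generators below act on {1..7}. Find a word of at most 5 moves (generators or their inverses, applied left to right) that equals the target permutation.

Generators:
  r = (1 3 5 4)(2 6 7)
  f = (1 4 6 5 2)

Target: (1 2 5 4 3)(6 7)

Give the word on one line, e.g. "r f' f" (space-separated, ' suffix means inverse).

  after f': (1 2 5 6 4)
  after f': (1 5 4 2 6)
  after f': (1 6 2 4 5)
  after r': (1 2 5 4 3)(6 7)

f' f' f' r'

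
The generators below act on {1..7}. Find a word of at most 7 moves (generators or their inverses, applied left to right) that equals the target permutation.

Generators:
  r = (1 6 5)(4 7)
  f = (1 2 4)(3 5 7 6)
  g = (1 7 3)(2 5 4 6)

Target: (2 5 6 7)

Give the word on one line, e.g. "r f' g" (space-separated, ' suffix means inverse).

  after f: (1 2 4)(3 5 7 6)
  after r: (1 2 7 5 4 6 3)
  after g': (1 6 7 2)
  after r: (1 5)(2 6 4 7)
  after r: (2 5 6 7)

f r g' r r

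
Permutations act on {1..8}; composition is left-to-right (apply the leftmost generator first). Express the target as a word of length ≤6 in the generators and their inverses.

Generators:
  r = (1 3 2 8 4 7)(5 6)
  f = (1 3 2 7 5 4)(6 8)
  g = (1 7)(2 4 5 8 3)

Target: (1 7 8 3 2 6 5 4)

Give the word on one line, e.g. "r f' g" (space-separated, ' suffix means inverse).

r r g r

  after r: (1 3 2 8 4 7)(5 6)
  after r: (1 2 4)(3 8 7)
  after g: (1 4 7 2 5 8)
  after r: (1 7 8 3 2 6 5 4)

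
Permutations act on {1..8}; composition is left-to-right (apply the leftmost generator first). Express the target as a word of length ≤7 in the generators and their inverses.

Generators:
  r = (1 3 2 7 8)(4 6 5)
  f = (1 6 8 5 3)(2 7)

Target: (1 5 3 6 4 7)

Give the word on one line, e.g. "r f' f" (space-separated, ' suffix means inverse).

  after r': (1 8 7 2 3)(4 5 6)
  after f: (1 5 8 2)(3 6 4)
  after r': (1 6 5 7 2 8 3 4)
  after r': (1 4 8)(2 7 3 5)
  after r': (1 5 3 6 4 7)

r' f r' r' r'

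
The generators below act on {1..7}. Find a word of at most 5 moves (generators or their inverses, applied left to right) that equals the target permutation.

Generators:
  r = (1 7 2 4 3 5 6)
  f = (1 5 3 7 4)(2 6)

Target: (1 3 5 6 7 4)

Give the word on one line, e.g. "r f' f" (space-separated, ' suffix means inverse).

  after f: (1 5 3 7 4)(2 6)
  after r': (1 3)(2 5 4 6 7)
  after f: (1 7 6 4 2 3 5)
  after f: (1 4 6)(2 7)
  after r: (1 3 5 6 7 4)

f r' f f r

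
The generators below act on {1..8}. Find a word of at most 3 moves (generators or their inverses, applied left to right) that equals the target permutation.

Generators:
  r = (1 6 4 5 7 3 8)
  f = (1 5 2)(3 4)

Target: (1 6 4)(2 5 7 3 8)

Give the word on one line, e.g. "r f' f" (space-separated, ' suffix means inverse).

  after r: (1 6 4 5 7 3 8)
  after f: (1 6 3 8 5 7 4 2)
  after f: (1 6 4)(2 5 7 3 8)

r f f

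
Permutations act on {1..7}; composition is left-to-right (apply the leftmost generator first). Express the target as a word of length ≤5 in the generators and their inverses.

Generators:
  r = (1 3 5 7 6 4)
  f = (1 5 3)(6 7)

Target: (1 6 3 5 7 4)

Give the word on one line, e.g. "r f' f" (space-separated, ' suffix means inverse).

  after r': (1 4 6 7 5 3)
  after f: (1 4 7 3 5)
  after r': (1 6 7)(4 5)
  after r': (1 7 4 3)(5 6)
  after f: (1 6 3 5 7 4)

r' f r' r' f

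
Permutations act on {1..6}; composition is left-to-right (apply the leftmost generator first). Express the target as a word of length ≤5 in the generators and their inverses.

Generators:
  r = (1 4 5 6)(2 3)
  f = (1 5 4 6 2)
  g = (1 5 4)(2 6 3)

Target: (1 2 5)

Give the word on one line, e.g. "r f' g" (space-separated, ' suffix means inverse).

f r g'

  after f: (1 5 4 6 2)
  after r: (1 6 3 2 4)
  after g': (1 2 5)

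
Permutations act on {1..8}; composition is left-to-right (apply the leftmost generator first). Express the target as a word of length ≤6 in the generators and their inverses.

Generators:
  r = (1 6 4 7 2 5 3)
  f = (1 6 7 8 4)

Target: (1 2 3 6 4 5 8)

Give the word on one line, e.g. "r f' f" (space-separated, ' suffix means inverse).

  after r': (1 3 5 2 7 4 6)
  after f': (1 3 5 2 6 4)(7 8)
  after r': (1 5 7 8 4 3 2)
  after r': (1 2 3 7 8 6)(4 5)
  after f': (1 2 3 6 4 5 8)

r' f' r' r' f'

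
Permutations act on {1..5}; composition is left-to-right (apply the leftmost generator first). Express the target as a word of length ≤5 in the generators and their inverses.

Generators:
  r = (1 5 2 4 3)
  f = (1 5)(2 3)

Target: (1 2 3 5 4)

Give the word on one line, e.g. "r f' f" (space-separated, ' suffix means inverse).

  after r': (1 3 4 2 5)
  after r': (1 4 5 3 2)
  after f': (1 4)(2 5)
  after r: (1 3)(4 5)
  after f: (1 2 3 5 4)

r' r' f' r f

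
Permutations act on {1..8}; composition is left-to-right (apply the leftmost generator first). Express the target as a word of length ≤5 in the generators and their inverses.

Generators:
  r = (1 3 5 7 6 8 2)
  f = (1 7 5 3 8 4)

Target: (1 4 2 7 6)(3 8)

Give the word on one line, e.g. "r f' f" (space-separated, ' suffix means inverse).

  after r': (1 2 8 6 7 5 3)
  after r': (1 8 7 3 2 6 5)
  after f: (1 4)(2 6 3)(5 7 8)
  after r': (1 4 2 7 6)(3 8)

r' r' f r'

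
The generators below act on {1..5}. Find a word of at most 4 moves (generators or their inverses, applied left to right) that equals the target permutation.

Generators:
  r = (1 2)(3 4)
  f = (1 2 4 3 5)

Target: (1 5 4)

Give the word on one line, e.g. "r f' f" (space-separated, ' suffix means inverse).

f' r'

  after f': (1 5 3 4 2)
  after r': (1 5 4)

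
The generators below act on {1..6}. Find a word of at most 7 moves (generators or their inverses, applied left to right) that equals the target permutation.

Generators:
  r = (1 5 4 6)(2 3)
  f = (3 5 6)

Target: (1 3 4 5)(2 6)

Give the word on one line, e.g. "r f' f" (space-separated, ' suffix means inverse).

  after r': (1 6 4 5)(2 3)
  after r': (1 4)(5 6)
  after f': (1 4)(3 6)
  after r': (1 5)(2 3 4 6)
  after f': (1 3 4 5)(2 6)

r' r' f' r' f'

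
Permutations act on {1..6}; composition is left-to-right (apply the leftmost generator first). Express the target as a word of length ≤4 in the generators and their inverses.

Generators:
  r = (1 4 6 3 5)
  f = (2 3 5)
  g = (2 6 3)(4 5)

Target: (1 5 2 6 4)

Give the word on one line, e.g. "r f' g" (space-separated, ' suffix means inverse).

  after f: (2 3 5)
  after r': (1 5 2 6 4)

f r'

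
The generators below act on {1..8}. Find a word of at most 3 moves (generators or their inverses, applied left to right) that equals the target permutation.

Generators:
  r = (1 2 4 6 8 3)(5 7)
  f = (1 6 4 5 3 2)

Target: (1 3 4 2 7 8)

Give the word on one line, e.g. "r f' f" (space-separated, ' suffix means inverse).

  after r: (1 2 4 6 8 3)(5 7)
  after f: (2 5 7 3 6 8)
  after r': (1 3 4 2 7 8)

r f r'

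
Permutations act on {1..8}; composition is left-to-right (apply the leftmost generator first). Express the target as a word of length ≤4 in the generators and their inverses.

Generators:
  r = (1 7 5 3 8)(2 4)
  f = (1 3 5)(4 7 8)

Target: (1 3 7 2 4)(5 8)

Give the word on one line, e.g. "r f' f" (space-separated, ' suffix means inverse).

  after f': (1 5 3)(4 8 7)
  after r: (1 3 7 2 4)(5 8)

f' r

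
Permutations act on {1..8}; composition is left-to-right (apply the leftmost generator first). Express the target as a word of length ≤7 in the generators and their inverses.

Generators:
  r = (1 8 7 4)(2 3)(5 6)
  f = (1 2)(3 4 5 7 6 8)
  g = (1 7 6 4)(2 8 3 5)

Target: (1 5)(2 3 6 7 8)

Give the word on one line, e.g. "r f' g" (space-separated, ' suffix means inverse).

  after f': (1 2)(3 8 6 7 5 4)
  after r: (1 3 7 6 4 2 8 5)
  after g: (1 5 7 4 8 2 3 6)
  after r': (1 6 4)(3 5 8)
  after r': (1 5)(2 3 6 7 8)

f' r g r' r'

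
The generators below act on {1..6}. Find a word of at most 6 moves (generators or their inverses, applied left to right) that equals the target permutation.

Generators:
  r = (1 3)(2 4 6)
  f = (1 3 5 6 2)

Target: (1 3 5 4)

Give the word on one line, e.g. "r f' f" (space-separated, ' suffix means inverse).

  after r: (1 3)(2 4 6)
  after f': (2 4 5 3)
  after r': (1 3 6 4 5)
  after f': (2 6 4 3 5)
  after r: (1 3 5 4)

r f' r' f' r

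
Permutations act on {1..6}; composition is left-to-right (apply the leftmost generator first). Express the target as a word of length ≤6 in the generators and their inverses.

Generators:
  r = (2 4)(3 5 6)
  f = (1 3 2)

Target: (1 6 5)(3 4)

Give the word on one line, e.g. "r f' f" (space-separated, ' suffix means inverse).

f' f' r' f'

  after f': (1 2 3)
  after f': (1 3 2)
  after r': (1 6 5 3 4 2)
  after f': (1 6 5)(3 4)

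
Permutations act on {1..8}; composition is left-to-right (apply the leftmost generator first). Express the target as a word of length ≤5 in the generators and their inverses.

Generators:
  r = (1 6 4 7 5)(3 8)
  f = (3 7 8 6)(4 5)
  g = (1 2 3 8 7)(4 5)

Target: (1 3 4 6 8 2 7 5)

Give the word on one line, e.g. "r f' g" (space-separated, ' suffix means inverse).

f g r' g

  after f: (3 7 8 6)(4 5)
  after g: (1 2 3)(6 8)
  after r': (1 2 8)(3 5 7 4 6)
  after g: (1 3 4 6 8 2 7 5)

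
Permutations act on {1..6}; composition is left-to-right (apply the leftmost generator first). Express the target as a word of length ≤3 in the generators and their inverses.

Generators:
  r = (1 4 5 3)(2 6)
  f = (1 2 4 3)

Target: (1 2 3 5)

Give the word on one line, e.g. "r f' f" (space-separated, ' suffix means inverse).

  after f: (1 2 4 3)
  after r': (1 6 2)(4 5)
  after r': (1 2 3 5)

f r' r'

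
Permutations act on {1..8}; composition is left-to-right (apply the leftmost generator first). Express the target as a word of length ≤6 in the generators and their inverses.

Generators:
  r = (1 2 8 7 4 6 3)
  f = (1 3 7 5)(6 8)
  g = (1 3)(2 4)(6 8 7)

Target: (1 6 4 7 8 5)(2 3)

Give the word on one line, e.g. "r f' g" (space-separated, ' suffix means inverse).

f f r f r

  after f: (1 3 7 5)(6 8)
  after f: (1 7)(3 5)
  after r: (1 4 6 3 5)(2 8 7)
  after f: (1 4 8 5 3)(2 6 7)
  after r: (1 6 4 7 8 5)(2 3)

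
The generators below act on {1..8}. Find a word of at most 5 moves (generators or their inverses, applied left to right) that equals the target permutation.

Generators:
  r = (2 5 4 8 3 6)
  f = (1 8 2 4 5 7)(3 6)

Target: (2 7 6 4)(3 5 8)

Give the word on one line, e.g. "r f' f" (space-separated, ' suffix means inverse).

f' r' r' f r

  after f': (1 7 5 4 2 8)(3 6)
  after r': (1 7 2 4 6 8)
  after r': (1 7 6 4 3 8)(2 5)
  after f: (2 7 3)(4 6 5)
  after r: (2 7 6 4)(3 5 8)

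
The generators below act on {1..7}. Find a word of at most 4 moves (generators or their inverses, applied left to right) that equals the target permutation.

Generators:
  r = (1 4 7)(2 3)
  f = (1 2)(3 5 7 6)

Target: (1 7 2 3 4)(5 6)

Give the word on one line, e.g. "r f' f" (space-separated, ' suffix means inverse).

f' f' r'

  after f': (1 2)(3 6 7 5)
  after f': (3 7)(5 6)
  after r': (1 7 2 3 4)(5 6)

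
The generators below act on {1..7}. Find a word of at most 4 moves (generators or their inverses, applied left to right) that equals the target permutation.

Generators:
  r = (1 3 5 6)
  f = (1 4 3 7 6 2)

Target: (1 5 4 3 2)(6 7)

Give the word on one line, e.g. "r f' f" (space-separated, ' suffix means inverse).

r' r' f

  after r': (1 6 5 3)
  after r': (1 5)(3 6)
  after f: (1 5 4 3 2)(6 7)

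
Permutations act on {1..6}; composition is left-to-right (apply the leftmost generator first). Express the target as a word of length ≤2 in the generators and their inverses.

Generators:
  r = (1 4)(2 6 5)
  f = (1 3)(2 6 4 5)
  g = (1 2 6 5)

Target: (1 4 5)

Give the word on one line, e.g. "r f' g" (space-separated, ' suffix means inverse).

  after r: (1 4)(2 6 5)
  after g': (1 4 5)

r g'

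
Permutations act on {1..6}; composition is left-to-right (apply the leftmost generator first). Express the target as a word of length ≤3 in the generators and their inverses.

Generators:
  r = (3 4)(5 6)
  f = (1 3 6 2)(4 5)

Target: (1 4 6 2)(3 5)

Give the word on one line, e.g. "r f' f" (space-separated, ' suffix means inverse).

  after f: (1 3 6 2)(4 5)
  after r: (1 4 6 2)(3 5)

f r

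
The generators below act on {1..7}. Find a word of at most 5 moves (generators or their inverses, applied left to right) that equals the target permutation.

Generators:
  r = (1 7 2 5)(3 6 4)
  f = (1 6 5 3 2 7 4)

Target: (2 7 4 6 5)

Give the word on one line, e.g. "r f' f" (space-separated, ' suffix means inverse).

  after f': (1 4 7 2 3 5 6)
  after r: (1 3)(2 6 7 5 4)
  after f': (1 5 7 6 2)(3 4)
  after r: (2 7 4 6 5)

f' r f' r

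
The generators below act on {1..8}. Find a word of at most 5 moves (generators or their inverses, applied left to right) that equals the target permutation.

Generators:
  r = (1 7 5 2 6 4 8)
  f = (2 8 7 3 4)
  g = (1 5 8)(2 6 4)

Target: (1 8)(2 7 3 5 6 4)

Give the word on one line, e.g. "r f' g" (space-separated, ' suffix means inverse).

g' f' r' f' g

  after g': (1 8 5)(2 4 6)
  after f': (1 2 3 7 8 5)(4 6)
  after r': (1 5 8 7 4 2 3)
  after f': (1 5 2 7 3)
  after g: (1 8)(2 7 3 5 6 4)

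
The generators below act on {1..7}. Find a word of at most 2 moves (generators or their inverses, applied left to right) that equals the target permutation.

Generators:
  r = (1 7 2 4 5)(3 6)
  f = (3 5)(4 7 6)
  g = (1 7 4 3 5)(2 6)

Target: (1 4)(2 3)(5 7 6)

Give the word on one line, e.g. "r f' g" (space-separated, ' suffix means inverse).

r g

  after r: (1 7 2 4 5)(3 6)
  after g: (1 4)(2 3)(5 7 6)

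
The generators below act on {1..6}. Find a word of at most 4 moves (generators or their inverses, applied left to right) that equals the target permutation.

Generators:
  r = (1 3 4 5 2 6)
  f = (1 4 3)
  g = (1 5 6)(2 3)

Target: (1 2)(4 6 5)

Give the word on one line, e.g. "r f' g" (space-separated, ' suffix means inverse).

  after f: (1 4 3)
  after f: (1 3 4)
  after g': (1 2 3 4 6 5)
  after f: (1 2)(4 6 5)

f f g' f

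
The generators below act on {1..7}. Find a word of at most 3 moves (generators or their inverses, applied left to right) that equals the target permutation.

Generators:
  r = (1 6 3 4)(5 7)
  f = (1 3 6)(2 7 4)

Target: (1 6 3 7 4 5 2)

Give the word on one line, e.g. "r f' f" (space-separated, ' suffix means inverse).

  after f': (1 6 3)(2 4 7)
  after r': (2 3 4 5 7)
  after f': (1 6 3 7 4 5 2)

f' r' f'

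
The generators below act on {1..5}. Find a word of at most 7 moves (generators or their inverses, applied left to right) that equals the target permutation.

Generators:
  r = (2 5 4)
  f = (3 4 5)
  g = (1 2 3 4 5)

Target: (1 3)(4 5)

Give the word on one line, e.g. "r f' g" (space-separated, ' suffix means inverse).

  after f': (3 5 4)
  after g': (1 5 3 4 2)
  after r: (1 4 5 3 2)
  after g': (1 3)(2 5)
  after r': (1 3)(4 5)

f' g' r g' r'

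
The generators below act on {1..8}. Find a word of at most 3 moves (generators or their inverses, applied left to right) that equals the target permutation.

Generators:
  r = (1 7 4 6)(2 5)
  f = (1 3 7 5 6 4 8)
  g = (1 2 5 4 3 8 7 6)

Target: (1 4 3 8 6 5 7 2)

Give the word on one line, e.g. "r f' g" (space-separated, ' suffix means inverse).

f g'

  after f: (1 3 7 5 6 4 8)
  after g': (1 4 3 8 6 5 7 2)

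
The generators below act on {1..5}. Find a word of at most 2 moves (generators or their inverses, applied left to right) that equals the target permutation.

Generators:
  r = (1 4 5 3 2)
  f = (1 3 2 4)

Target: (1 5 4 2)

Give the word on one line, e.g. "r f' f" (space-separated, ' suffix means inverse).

  after f: (1 3 2 4)
  after r': (1 5 4 2)

f r'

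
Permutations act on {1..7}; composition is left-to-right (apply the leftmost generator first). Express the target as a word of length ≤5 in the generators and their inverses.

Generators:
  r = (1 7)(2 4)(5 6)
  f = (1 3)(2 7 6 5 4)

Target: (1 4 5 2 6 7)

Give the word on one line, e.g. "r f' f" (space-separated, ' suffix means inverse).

r' f' r' r' f'

  after r': (1 7)(2 4)(5 6)
  after f': (1 2 5 7 3)
  after r': (1 4 2 6 5)(3 7)
  after r': (1 2 5 7 3)
  after f': (1 4 5 2 6 7)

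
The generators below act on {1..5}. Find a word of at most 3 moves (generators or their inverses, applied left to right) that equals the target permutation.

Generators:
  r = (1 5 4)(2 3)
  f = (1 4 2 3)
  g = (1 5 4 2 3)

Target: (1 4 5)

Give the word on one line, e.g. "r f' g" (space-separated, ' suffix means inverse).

r r

  after r: (1 5 4)(2 3)
  after r: (1 4 5)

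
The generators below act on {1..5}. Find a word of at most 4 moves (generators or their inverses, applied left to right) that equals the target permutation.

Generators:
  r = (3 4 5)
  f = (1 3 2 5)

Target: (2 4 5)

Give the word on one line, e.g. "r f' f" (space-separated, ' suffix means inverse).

r' f' r f'

  after r': (3 5 4)
  after f': (1 5 4)(2 3)
  after r: (1 3 2 4)
  after f': (2 4 5)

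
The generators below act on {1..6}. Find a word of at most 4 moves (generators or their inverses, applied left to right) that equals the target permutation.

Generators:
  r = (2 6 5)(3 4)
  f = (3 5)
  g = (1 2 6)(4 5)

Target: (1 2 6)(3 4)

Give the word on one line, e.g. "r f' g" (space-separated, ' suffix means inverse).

f' g f

  after f': (3 5)
  after g: (1 2 6)(3 4 5)
  after f: (1 2 6)(3 4)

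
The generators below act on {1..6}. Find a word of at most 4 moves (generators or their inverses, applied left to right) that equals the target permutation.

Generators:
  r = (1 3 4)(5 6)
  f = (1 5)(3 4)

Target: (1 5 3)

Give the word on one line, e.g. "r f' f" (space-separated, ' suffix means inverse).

f' r' r'

  after f': (1 5)(3 4)
  after r': (1 6 5 4)
  after r': (1 5 3)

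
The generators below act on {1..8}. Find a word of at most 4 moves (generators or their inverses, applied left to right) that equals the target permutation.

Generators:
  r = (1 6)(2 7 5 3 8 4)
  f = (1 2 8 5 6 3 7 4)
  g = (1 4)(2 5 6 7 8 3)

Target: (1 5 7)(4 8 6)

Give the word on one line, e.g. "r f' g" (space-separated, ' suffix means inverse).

f f r' r'

  after f: (1 2 8 5 6 3 7 4)
  after f: (1 8 6 7)(2 5 3 4)
  after r': (1 3 8)(2 7 6)
  after r': (1 5 7)(4 8 6)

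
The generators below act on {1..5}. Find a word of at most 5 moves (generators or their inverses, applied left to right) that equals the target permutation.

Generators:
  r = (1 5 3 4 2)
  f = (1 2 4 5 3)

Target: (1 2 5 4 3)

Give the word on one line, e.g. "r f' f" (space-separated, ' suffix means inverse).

  after r: (1 5 3 4 2)
  after f': (1 4)(2 3)
  after f': (1 2 5 4 3)

r f' f'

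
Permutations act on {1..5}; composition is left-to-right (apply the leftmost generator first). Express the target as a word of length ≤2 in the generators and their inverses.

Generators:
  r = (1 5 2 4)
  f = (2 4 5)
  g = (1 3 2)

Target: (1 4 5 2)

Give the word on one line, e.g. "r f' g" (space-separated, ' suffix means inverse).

  after f': (2 5 4)
  after r': (1 4 5 2)

f' r'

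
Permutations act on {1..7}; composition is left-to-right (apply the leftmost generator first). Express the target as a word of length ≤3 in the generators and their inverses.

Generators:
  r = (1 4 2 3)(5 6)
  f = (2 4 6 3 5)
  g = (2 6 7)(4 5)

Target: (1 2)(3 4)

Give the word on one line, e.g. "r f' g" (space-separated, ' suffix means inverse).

  after r': (1 3 2 4)(5 6)
  after r': (1 2)(3 4)

r' r'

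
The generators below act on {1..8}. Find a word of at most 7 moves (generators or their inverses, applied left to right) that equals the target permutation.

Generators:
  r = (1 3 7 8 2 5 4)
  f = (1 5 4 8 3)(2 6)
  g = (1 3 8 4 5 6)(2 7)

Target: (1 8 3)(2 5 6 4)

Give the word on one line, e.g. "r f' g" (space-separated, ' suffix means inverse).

  after r': (1 4 5 2 8 7 3)
  after g: (1 5 7 8 2 4 6)
  after g: (1 6 3 8 7 4)(2 5)
  after f: (1 2 4 5 6)(7 8)
  after r': (1 8 3)(2 5 6 4)

r' g g f r'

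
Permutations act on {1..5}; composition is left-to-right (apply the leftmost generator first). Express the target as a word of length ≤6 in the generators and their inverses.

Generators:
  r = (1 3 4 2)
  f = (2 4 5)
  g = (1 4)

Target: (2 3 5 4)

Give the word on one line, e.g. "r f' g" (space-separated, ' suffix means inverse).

  after r': (1 2 4 3)
  after r': (1 4)(2 3)
  after g': (2 3)
  after f': (2 3 5 4)

r' r' g' f'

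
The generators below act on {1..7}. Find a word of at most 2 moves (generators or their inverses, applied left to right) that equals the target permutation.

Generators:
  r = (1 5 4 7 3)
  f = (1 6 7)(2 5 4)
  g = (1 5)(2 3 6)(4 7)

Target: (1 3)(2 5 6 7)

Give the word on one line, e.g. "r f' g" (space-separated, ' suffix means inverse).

  after r': (1 3 7 4 5)
  after f: (1 3)(2 5 6 7)

r' f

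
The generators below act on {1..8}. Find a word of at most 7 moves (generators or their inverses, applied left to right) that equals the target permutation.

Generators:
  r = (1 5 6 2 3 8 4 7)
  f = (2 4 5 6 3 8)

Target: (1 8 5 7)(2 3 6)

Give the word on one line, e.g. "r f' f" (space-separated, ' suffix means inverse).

f' r f f f

  after f': (2 8 3 6 5 4)
  after r: (1 5 7)(2 4 3)
  after f: (1 6 3 4 8 2 5 7)
  after f: (1 3 5 7)(2 6 8 4)
  after f: (1 8 5 7)(2 3 6)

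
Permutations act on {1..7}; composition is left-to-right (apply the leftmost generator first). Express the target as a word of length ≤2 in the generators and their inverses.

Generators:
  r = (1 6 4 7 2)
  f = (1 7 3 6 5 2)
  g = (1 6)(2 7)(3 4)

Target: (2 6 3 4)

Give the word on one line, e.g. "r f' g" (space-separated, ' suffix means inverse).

  after r: (1 6 4 7 2)
  after g': (2 6 3 4)

r g'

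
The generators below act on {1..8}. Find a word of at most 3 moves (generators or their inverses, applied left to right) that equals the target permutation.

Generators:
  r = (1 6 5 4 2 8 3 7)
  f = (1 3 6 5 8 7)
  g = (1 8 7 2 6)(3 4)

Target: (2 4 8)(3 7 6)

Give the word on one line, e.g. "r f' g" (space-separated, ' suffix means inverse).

r' f

  after r': (1 7 3 8 2 4 5 6)
  after f: (2 4 8)(3 7 6)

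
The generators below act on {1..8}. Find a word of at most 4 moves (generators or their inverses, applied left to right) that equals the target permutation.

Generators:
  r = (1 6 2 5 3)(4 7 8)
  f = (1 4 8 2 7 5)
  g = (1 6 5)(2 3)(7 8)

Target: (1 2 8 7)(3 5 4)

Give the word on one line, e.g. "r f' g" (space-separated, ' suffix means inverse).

f' g' r

  after f': (1 5 7 2 8 4)
  after g': (1 6)(2 7 3)(4 5 8)
  after r: (1 2 8 7)(3 5 4)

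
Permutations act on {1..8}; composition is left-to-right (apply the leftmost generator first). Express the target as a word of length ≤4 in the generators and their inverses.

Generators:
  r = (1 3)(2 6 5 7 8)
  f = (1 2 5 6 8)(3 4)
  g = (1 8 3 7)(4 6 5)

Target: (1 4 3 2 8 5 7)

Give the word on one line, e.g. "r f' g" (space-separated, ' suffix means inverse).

  after r: (1 3)(2 6 5 7 8)
  after f: (1 4 3 2 8 5 7)

r f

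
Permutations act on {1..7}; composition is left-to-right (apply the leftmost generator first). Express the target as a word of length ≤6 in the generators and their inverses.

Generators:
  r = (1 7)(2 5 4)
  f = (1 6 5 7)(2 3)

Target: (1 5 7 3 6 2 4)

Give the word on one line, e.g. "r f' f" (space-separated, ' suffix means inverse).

  after f: (1 6 5 7)(2 3)
  after r': (1 6 2 3 4 5)
  after f': (3 4 6)(5 7)
  after r': (1 7 2 4 6 3 5)
  after f': (1 5 7 3 6 2 4)

f r' f' r' f'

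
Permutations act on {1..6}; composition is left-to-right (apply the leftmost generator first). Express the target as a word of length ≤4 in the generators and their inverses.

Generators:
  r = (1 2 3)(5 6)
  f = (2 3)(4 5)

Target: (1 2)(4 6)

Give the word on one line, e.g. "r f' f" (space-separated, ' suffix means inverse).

r f' r'

  after r: (1 2 3)(5 6)
  after f': (1 3)(4 5 6)
  after r': (1 2)(4 6)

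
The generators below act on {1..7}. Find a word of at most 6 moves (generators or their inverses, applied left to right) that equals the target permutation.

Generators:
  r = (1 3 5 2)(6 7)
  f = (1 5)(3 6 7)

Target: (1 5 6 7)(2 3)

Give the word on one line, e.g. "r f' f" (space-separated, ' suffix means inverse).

r' f f r'

  after r': (1 2 5 3)(6 7)
  after f: (1 2)(3 5 6)
  after f: (1 2 5 7 3)
  after r': (1 5 6 7)(2 3)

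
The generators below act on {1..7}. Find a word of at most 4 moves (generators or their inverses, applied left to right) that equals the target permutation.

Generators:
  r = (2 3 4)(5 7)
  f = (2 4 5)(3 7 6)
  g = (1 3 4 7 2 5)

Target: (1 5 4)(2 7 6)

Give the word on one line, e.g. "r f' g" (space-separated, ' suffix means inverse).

  after f': (2 5 4)(3 6 7)
  after g: (1 3 6 2)(4 5 7)
  after g: (1 4)(2 3 6 5)
  after f: (1 5 4)(2 7 6)

f' g g f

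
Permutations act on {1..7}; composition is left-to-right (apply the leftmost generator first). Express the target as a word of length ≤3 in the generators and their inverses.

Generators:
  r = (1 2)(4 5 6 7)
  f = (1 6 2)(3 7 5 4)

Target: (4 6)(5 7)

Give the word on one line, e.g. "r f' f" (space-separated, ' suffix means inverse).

r r

  after r: (1 2)(4 5 6 7)
  after r: (4 6)(5 7)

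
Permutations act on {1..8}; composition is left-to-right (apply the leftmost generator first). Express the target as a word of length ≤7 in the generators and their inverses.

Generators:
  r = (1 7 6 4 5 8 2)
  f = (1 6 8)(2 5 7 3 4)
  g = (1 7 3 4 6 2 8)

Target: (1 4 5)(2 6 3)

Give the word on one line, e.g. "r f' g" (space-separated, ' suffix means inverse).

g' r' r' g r

  after g': (1 8 2 6 4 3 7)
  after r': (1 5 4 3)(2 7)
  after r': (1 4 3 2)(5 6 7 8)
  after g: (1 6 3 8 5 2 7)
  after r: (1 4 5)(2 6 3)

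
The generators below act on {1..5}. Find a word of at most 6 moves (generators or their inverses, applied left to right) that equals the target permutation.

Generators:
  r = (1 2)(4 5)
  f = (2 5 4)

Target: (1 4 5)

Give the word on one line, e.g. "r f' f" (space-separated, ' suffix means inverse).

f f r' f f

  after f: (2 5 4)
  after f: (2 4 5)
  after r': (1 2 5)
  after f: (1 5)(2 4)
  after f: (1 4 5)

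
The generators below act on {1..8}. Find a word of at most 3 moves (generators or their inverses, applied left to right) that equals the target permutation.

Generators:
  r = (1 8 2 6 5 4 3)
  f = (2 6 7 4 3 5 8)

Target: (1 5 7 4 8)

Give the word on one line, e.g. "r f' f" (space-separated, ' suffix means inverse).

  after r': (1 3 4 5 6 2 8)
  after f: (1 5 7 4 8)

r' f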